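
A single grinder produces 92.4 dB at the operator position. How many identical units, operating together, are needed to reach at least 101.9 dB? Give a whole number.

N identical sources give L₁ + 10·log₁₀ N, so require 10·log₁₀ N ≥ 101.9 − 92.4 = 9.5 dB.
N ≥ 10^(9.5/10) = 8.913, so N = 9.

9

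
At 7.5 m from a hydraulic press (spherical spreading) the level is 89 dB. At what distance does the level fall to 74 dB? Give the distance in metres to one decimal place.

42.2 m

For a point source L₁ − L₂ = 20·log₁₀(r₂/r₁), so r₂ = r₁·10^((L₁−L₂)/20).
r₂ = 7.5·10^((89−74)/20) = 7.5·10^(15.0/20) = 42.18 m.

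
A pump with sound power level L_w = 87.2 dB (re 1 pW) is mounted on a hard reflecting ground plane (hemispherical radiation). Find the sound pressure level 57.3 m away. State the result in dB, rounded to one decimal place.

Free-field hemispherical radiation: L_p = L_w − 10·log₁₀(2π·r²), r = 57.3 m.
2π·r² = 2.063e+04 m², 10·log₁₀ of that is 43.145 dB.
L_p = 87.2 − 43.145 = 44.06 dB.

44.1 dB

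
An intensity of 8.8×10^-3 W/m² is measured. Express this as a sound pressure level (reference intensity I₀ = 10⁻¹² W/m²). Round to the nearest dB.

99 dB

L = 10·log₁₀(I/I₀) = 10·log₁₀(8.8×10^-3/10⁻¹²) = 10·log₁₀(8.8×10^9).
L = 10·(0.9445 + 9) = 99.44 dB.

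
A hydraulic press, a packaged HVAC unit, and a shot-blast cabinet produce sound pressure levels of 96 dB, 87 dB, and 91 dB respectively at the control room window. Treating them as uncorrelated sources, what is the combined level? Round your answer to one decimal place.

97.6 dB

For uncorrelated sources the intensities add, so convert each level to linear form, sum, and take 10·log₁₀ of the total.
Σ 10^(L/10) = 10^(96/10) + 10^(87/10) + 10^(91/10) = 5.741e+09.
L_total = 10·log₁₀(5.741e+09) = 97.59 dB.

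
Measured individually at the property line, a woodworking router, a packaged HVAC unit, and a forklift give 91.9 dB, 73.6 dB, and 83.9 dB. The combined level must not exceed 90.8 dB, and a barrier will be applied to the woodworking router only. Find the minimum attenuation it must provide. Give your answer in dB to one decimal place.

2.2 dB

Fixed contribution from the other sources: Σ 10^(L/10) = 10^(73.6/10) + 10^(83.9/10) = 2.684e+08 (84.29 dB).
To meet 90.8 dB overall, the treated woodworking router may contribute at most 10^(90.8/10) − 2.684e+08 = 9.339e+08, i.e. 89.70 dB.
So the woodworking router must be reduced from 91.9 to 89.70 dB: IL = 2.20 dB.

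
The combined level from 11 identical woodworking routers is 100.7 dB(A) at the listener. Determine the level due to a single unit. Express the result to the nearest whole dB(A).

90 dB(A)

For N identical incoherent sources L_total = L₁ + 10·log₁₀ N, so L₁ = 100.7 − 10·log₁₀(11) = 100.7 − 10.414.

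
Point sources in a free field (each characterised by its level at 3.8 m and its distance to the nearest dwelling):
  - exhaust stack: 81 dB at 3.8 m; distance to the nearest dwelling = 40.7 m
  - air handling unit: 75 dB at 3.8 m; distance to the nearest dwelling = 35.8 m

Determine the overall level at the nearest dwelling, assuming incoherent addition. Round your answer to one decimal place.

61.6 dB

First find each source's level at the receiver (point-source: −20·log₁₀(r/r_ref)), then combine on an intensity basis.
exhaust stack: 81 − 20·log₁₀(40.7/3.8) = 81 − 20.60 = 60.40 dB.
air handling unit: 75 − 20·log₁₀(35.8/3.8) = 75 − 19.48 = 55.52 dB.
Σ 10^(L/10) = 1.454e+06 → L_total = 10·log₁₀(1.454e+06) = 61.62 dB.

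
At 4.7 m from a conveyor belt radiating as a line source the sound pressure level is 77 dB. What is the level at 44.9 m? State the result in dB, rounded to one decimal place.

Line-source attenuation: ΔL = 10·log₁₀(r₂/r₁) = 10·log₁₀(44.9/4.7) = 9.801 dB.
L₂ = 77 − 10·log₁₀(44.9/4.7) = 77 − 9.801 = 67.20 dB.

67.2 dB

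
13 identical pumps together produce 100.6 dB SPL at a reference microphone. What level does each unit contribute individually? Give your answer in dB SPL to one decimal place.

89.5 dB SPL

13 equal contributions raise the level by 10·log₁₀ 13 = 11.139 dB, so each unit alone gives 100.6 − 11.139.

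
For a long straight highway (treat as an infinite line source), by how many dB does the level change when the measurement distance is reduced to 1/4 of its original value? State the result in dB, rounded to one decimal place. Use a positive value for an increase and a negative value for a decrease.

A line source loses 3 dB per doubling of distance; generally ΔL = −10·log₁₀(r₂/r₁).
ΔL = −10·log₁₀(0.25) = +6.02 dB.

+6.0 dB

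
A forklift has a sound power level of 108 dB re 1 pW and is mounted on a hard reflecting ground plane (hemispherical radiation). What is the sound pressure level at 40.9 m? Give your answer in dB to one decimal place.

The power spreads over a hemisphere of area 2π·r², so L_p = L_w − 10·log₁₀(2π·r²).
2π·r² = 1.051e+04 m², 10·log₁₀ of that is 40.216 dB.
L_p = 108 − 40.216 = 67.78 dB.

67.8 dB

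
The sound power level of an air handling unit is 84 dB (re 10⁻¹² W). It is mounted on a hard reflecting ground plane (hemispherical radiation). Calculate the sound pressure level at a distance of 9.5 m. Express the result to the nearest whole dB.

56 dB

Free-field hemispherical radiation: L_p = L_w − 10·log₁₀(2π·r²), r = 9.5 m.
2π·r² = 567.1 m², 10·log₁₀ of that is 27.536 dB.
L_p = 84 − 27.536 = 56.46 dB.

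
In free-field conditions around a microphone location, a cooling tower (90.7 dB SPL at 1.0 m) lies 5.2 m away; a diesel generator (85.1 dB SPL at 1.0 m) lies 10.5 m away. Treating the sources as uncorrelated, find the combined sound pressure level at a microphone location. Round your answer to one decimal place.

Propagate each source to the receiver with L = L_ref − 20·log₁₀(r/r_ref), then add intensities.
cooling tower: 90.7 − 20·log₁₀(5.2/1.0) = 90.7 − 14.32 = 76.38 dB SPL.
diesel generator: 85.1 − 20·log₁₀(10.5/1.0) = 85.1 − 20.42 = 64.68 dB SPL.
Σ 10^(L/10) = 4.639e+07 → L_total = 10·log₁₀(4.639e+07) = 76.66 dB SPL.

76.7 dB SPL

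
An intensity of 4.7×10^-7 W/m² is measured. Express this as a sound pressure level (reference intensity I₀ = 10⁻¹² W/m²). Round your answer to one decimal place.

56.7 dB

I/I₀ = 4.7×10^-7/10⁻¹² = 4.7×10^5, and L = 10·log₁₀(I/I₀).
L = 10·(0.6721 + 5) = 56.72 dB.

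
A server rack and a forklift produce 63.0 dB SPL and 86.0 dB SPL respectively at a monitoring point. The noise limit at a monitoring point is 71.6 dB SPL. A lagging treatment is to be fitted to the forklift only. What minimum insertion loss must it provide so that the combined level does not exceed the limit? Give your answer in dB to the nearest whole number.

15 dB

Fixed contribution from the other source: Σ 10^(L/10) = 10^(63.0/10) = 1.995e+06 (63.00 dB SPL).
The limit corresponds to 10^(71.6/10) = 1.445e+07; subtracting the fixed part leaves 1.246e+07 for the forklift, i.e. 70.95 dB SPL.
Required insertion loss = 86.0 − 70.95 = 15.05 dB.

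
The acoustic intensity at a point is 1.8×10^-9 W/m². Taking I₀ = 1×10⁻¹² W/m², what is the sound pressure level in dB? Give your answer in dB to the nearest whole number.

L = 10·log₁₀(I/I₀) = 10·log₁₀(1.8×10^-9/10⁻¹²) = 10·log₁₀(1.8×10^3).
L = 10·(0.2553 + 3) = 32.55 dB.

33 dB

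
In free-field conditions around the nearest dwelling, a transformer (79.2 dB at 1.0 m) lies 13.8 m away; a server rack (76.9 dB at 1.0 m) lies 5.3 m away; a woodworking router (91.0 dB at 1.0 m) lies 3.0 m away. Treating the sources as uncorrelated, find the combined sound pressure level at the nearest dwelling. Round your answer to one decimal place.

Apply inverse-square spreading to bring every level to the receiver, then sum 10^(L/10).
transformer: 79.2 − 20·log₁₀(13.8/1.0) = 79.2 − 22.80 = 56.40 dB.
server rack: 76.9 − 20·log₁₀(5.3/1.0) = 76.9 − 14.49 = 62.41 dB.
woodworking router: 91.0 − 20·log₁₀(3.0/1.0) = 91.0 − 9.54 = 81.46 dB.
Σ 10^(L/10) = 1.421e+08 → L_total = 10·log₁₀(1.421e+08) = 81.52 dB.

81.5 dB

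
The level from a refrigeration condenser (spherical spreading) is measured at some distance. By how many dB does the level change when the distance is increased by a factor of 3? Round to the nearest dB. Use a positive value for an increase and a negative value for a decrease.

A point source loses 6 dB per doubling of distance; generally ΔL = −20·log₁₀(r₂/r₁).
ΔL = −20·log₁₀(3) = -9.54 dB.

-10 dB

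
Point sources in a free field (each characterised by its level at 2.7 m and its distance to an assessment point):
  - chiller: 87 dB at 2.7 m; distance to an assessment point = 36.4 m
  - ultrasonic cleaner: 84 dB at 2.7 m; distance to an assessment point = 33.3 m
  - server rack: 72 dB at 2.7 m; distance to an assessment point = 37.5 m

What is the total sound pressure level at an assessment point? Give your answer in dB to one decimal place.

66.5 dB

Propagate each source to the receiver with L = L_ref − 20·log₁₀(r/r_ref), then add intensities.
chiller: 87 − 20·log₁₀(36.4/2.7) = 87 − 22.59 = 64.41 dB.
ultrasonic cleaner: 84 − 20·log₁₀(33.3/2.7) = 84 − 21.82 = 62.18 dB.
server rack: 72 − 20·log₁₀(37.5/2.7) = 72 − 22.85 = 49.15 dB.
Σ 10^(L/10) = 4.491e+06 → L_total = 10·log₁₀(4.491e+06) = 66.52 dB.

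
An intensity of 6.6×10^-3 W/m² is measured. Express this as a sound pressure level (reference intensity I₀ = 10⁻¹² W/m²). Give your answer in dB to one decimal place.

L = 10·log₁₀(I/I₀) = 10·log₁₀(6.6×10^-3/10⁻¹²) = 10·log₁₀(6.6×10^9).
L = 10·(0.8195 + 9) = 98.20 dB.

98.2 dB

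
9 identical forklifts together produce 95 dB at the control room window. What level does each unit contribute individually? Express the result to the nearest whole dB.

Dividing the total intensity by 9 lowers the level by 10·log₁₀ 9 = 9.542 dB: L₁ = 95 − 9.542.

85 dB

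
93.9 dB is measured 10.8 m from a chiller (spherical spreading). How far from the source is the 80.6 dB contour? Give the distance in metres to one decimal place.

49.9 m

The 13.3 dB drop corresponds to a distance ratio of 10^(13.3/20) for a point source.
r₂ = 10.8·10^((93.9−80.6)/20) = 10.8·10^(13.3/20) = 49.94 m.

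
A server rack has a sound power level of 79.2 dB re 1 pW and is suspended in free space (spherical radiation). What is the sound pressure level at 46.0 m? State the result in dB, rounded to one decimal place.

35.0 dB

The power spreads over a sphere of area 4π·r², so L_p = L_w − 10·log₁₀(4π·r²).
4π·r² = 2.659e+04 m², 10·log₁₀ of that is 44.247 dB.
L_p = 79.2 − 44.247 = 34.95 dB.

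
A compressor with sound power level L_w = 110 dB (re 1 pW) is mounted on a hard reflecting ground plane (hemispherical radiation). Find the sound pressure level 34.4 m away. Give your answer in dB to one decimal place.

Free-field hemispherical radiation: L_p = L_w − 10·log₁₀(2π·r²), r = 34.4 m.
2π·r² = 7435 m², 10·log₁₀ of that is 38.713 dB.
L_p = 110 − 38.713 = 71.29 dB.

71.3 dB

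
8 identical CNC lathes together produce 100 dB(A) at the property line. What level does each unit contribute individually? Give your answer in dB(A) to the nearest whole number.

91 dB(A)

For N identical incoherent sources L_total = L₁ + 10·log₁₀ N, so L₁ = 100 − 10·log₁₀(8) = 100 − 9.031.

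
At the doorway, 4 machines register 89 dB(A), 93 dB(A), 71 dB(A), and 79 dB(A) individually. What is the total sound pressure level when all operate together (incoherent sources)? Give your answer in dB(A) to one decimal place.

For uncorrelated sources the intensities add, so convert each level to linear form, sum, and take 10·log₁₀ of the total.
Σ 10^(L/10) = 10^(89/10) + 10^(93/10) + 10^(71/10) + 10^(79/10) = 2.882e+09.
L_total = 10·log₁₀(2.882e+09) = 94.60 dB(A).

94.6 dB(A)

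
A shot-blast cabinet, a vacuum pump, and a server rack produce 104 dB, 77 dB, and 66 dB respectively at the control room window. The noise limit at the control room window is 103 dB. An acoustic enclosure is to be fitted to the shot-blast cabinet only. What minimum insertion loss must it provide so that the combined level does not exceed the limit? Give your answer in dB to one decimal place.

1.0 dB

Fixed contribution from the other sources: Σ 10^(L/10) = 10^(77/10) + 10^(66/10) = 5.410e+07 (77.33 dB).
The limit corresponds to 10^(103/10) = 1.995e+10; subtracting the fixed part leaves 1.990e+10 for the shot-blast cabinet, i.e. 102.99 dB.
So the shot-blast cabinet must be reduced from 104 to 102.99 dB: IL = 1.01 dB.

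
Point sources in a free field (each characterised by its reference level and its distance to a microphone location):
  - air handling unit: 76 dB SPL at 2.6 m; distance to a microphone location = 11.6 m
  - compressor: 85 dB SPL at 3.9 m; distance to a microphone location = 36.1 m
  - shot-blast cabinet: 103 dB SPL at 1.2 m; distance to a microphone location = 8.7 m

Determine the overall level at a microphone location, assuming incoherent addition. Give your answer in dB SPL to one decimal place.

First find each source's level at the receiver (point-source: −20·log₁₀(r/r_ref)), then combine on an intensity basis.
air handling unit: 76 − 20·log₁₀(11.6/2.6) = 76 − 12.99 = 63.01 dB SPL.
compressor: 85 − 20·log₁₀(36.1/3.9) = 85 − 19.33 = 65.67 dB SPL.
shot-blast cabinet: 103 − 20·log₁₀(8.7/1.2) = 103 − 17.21 = 85.79 dB SPL.
Σ 10^(L/10) = 3.853e+08 → L_total = 10·log₁₀(3.853e+08) = 85.86 dB SPL.

85.9 dB SPL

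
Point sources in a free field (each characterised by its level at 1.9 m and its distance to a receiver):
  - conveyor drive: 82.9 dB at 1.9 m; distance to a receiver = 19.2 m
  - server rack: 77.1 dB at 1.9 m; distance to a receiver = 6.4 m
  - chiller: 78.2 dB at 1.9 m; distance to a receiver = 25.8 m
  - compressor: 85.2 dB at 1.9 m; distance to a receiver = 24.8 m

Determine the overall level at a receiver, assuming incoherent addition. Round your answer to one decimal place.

First find each source's level at the receiver (point-source: −20·log₁₀(r/r_ref)), then combine on an intensity basis.
conveyor drive: 82.9 − 20·log₁₀(19.2/1.9) = 82.9 − 20.09 = 62.81 dB.
server rack: 77.1 − 20·log₁₀(6.4/1.9) = 77.1 − 10.55 = 66.55 dB.
chiller: 78.2 − 20·log₁₀(25.8/1.9) = 78.2 − 22.66 = 55.54 dB.
compressor: 85.2 − 20·log₁₀(24.8/1.9) = 85.2 − 22.31 = 62.89 dB.
Σ 10^(L/10) = 8.731e+06 → L_total = 10·log₁₀(8.731e+06) = 69.41 dB.

69.4 dB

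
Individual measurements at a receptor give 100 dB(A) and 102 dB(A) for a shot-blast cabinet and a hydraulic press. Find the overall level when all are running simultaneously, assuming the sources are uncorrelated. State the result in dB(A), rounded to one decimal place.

For uncorrelated sources the intensities add, so convert each level to linear form, sum, and take 10·log₁₀ of the total.
Σ 10^(L/10) = 10^(100/10) + 10^(102/10) = 2.585e+10.
L_total = 10·log₁₀(2.585e+10) = 104.12 dB(A).

104.1 dB(A)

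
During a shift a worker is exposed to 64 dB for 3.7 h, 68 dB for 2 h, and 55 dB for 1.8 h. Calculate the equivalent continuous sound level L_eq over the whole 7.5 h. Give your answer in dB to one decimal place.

The energy average is taken in the linear domain: L_eq = 10·log₁₀[(Σ tᵢ·10^(Lᵢ/10))/T], T = 7.5 h.
Σ tᵢ·10^(Lᵢ/10) = 3.7·10^(64/10) + 2·10^(68/10) + 1.8·10^(55/10) = 2.248e+07.
L_eq = 10·log₁₀(2.248e+07/7.5) = 64.77 dB.

64.8 dB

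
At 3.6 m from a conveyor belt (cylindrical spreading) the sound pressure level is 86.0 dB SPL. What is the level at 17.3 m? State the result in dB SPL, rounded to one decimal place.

Line-source attenuation: ΔL = 10·log₁₀(r₂/r₁) = 10·log₁₀(17.3/3.6) = 6.817 dB.
L₂ = 86.0 − 10·log₁₀(17.3/3.6) = 86.0 − 6.817 = 79.18 dB SPL.

79.2 dB SPL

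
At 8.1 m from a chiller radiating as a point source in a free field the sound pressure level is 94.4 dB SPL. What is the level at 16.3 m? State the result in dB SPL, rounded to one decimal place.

88.3 dB SPL

For a point source, L₂ = L₁ − 20·log₁₀(r₂/r₁).
L₂ = 94.4 − 20·log₁₀(16.3/8.1) = 94.4 − 6.074 = 88.33 dB SPL.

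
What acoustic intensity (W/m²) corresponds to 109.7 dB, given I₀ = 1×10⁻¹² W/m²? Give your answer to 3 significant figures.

I/I₀ = 10^(109.7/10) = 9.333e+10, so I = 9.333e+10 × 10⁻¹² W/m².

0.0933 W/m²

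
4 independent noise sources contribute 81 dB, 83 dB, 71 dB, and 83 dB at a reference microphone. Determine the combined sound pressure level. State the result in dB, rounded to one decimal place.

87.3 dB

Incoherent sources combine by intensity addition: L_total = 10·log₁₀(Σ 10^(L_i/10)).
Σ 10^(L/10) = 10^(81/10) + 10^(83/10) + 10^(71/10) + 10^(83/10) = 5.375e+08.
L_total = 10·log₁₀(5.375e+08) = 87.30 dB.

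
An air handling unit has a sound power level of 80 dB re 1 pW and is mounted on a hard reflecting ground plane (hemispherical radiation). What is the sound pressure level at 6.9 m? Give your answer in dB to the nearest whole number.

55 dB

The power spreads over a hemisphere of area 2π·r², so L_p = L_w − 10·log₁₀(2π·r²).
2π·r² = 299.1 m², 10·log₁₀ of that is 24.759 dB.
L_p = 80 − 24.759 = 55.24 dB.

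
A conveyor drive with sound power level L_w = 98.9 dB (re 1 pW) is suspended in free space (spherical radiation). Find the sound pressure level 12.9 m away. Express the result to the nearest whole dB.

Free-field spherical radiation: L_p = L_w − 10·log₁₀(4π·r²), r = 12.9 m.
4π·r² = 2091 m², 10·log₁₀ of that is 33.204 dB.
L_p = 98.9 − 33.204 = 65.70 dB.

66 dB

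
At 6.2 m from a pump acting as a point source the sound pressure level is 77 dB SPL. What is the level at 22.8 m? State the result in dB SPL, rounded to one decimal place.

Point-source attenuation: ΔL = 20·log₁₀(r₂/r₁) = 20·log₁₀(22.8/6.2) = 11.311 dB.
L₂ = 77 − 20·log₁₀(22.8/6.2) = 77 − 11.311 = 65.69 dB SPL.

65.7 dB SPL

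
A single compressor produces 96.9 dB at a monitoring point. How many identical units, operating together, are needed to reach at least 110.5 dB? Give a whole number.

23

The shortfall is 110.5 − 96.9 = 13.6 dB, and N units add 10·log₁₀ N, so need 10·log₁₀ N ≥ 13.6.
N ≥ 10^(13.6/10) = 22.909, so N = 23.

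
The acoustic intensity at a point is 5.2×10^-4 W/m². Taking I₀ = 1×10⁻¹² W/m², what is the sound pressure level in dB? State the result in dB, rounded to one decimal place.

87.2 dB

I/I₀ = 5.2×10^-4/10⁻¹² = 5.2×10^8, and L = 10·log₁₀(I/I₀).
L = 10·(0.7160 + 8) = 87.16 dB.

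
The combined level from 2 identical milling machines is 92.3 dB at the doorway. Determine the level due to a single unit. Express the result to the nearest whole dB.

For N identical incoherent sources L_total = L₁ + 10·log₁₀ N, so L₁ = 92.3 − 10·log₁₀(2) = 92.3 − 3.010.

89 dB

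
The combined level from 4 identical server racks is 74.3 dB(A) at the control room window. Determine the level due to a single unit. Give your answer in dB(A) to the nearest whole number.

68 dB(A)

Dividing the total intensity by 4 lowers the level by 10·log₁₀ 4 = 6.021 dB: L₁ = 74.3 − 6.021.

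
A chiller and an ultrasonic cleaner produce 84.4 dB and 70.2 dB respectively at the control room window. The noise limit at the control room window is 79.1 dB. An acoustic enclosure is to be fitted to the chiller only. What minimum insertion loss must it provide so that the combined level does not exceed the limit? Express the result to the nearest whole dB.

6 dB

The untreated sources together contribute 10^(70.2/10) = 1.047e+07, i.e. 70.20 dB.
To meet 79.1 dB overall, the treated chiller may contribute at most 10^(79.1/10) − 1.047e+07 = 7.081e+07, i.e. 78.50 dB.
So the chiller must be reduced from 84.4 to 78.50 dB: IL = 5.90 dB.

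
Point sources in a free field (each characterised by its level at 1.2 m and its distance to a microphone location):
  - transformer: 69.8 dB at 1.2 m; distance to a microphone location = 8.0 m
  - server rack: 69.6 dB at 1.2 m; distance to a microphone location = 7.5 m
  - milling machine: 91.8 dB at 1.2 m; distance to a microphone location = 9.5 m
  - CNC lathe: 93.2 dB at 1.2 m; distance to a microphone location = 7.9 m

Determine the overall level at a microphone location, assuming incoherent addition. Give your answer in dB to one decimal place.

First find each source's level at the receiver (point-source: −20·log₁₀(r/r_ref)), then combine on an intensity basis.
transformer: 69.8 − 20·log₁₀(8.0/1.2) = 69.8 − 16.48 = 53.32 dB.
server rack: 69.6 − 20·log₁₀(7.5/1.2) = 69.6 − 15.92 = 53.68 dB.
milling machine: 91.8 − 20·log₁₀(9.5/1.2) = 91.8 − 17.97 = 73.83 dB.
CNC lathe: 93.2 − 20·log₁₀(7.9/1.2) = 93.2 − 16.37 = 76.83 dB.
Σ 10^(L/10) = 7.281e+07 → L_total = 10·log₁₀(7.281e+07) = 78.62 dB.

78.6 dB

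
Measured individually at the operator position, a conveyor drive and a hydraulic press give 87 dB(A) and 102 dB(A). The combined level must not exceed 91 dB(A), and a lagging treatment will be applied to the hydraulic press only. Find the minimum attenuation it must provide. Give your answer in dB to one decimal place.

13.2 dB

The untreated sources together contribute 10^(87/10) = 5.012e+08, i.e. 87.00 dB(A).
To meet 91 dB(A) overall, the treated hydraulic press may contribute at most 10^(91/10) − 5.012e+08 = 7.577e+08, i.e. 88.80 dB(A).
So the hydraulic press must be reduced from 102 to 88.80 dB(A): IL = 13.20 dB.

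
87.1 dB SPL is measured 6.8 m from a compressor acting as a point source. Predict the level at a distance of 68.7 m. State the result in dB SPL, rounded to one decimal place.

Spherical spreading from a point source gives a 20·log₁₀(r₂/r₁) drop.
L₂ = 87.1 − 20·log₁₀(68.7/6.8) = 87.1 − 20.089 = 67.01 dB SPL.

67.0 dB SPL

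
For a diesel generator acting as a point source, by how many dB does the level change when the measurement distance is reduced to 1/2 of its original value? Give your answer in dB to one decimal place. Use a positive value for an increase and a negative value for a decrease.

+6.0 dB

Point-source spreading: ΔL = −20·log₁₀(r₂/r₁).
ΔL = −20·log₁₀(0.5) = +6.02 dB.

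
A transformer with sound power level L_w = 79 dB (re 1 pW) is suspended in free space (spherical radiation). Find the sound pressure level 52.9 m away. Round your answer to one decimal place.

33.5 dB

Free-field spherical radiation: L_p = L_w − 10·log₁₀(4π·r²), r = 52.9 m.
4π·r² = 3.517e+04 m², 10·log₁₀ of that is 45.461 dB.
L_p = 79 − 45.461 = 33.54 dB.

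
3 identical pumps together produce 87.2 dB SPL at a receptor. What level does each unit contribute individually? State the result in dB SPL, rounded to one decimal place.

For N identical incoherent sources L_total = L₁ + 10·log₁₀ N, so L₁ = 87.2 − 10·log₁₀(3) = 87.2 − 4.771.

82.4 dB SPL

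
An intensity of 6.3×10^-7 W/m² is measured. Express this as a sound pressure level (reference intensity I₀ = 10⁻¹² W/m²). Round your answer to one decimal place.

58.0 dB

I/I₀ = 6.3×10^-7/10⁻¹² = 6.3×10^5, and L = 10·log₁₀(I/I₀).
L = 10·(0.7993 + 5) = 57.99 dB.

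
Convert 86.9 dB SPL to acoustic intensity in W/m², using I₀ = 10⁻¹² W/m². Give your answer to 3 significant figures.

0.000490 W/m²

I = I₀·10^(L/10) = 10⁻¹² × 10^(86.9/10) = 10^(-3.310).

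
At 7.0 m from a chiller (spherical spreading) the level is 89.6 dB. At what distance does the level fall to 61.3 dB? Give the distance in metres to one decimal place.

Point-source spreading drops the level by 20·log₁₀(r₂/r₁); inverting, r₂/r₁ = 10^(ΔL/20).
r₂ = 7.0·10^((89.6−61.3)/20) = 7.0·10^(28.3/20) = 182.01 m.

182.0 m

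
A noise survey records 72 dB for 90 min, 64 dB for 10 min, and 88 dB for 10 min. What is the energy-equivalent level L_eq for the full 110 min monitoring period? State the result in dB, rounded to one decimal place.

The energy average is taken in the linear domain: L_eq = 10·log₁₀[(Σ tᵢ·10^(Lᵢ/10))/T], T = 110 min.
Σ tᵢ·10^(Lᵢ/10) = 90·10^(72/10) + 10·10^(64/10) + 10·10^(88/10) = 7.761e+09.
L_eq = 10·log₁₀(7.761e+09/110) = 78.49 dB.

78.5 dB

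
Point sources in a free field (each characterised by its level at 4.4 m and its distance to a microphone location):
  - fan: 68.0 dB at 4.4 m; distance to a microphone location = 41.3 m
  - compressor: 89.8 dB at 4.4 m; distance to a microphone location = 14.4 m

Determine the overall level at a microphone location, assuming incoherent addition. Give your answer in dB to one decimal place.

Propagate each source to the receiver with L = L_ref − 20·log₁₀(r/r_ref), then add intensities.
fan: 68.0 − 20·log₁₀(41.3/4.4) = 68.0 − 19.45 = 48.55 dB.
compressor: 89.8 − 20·log₁₀(14.4/4.4) = 89.8 − 10.30 = 79.50 dB.
Σ 10^(L/10) = 8.923e+07 → L_total = 10·log₁₀(8.923e+07) = 79.51 dB.

79.5 dB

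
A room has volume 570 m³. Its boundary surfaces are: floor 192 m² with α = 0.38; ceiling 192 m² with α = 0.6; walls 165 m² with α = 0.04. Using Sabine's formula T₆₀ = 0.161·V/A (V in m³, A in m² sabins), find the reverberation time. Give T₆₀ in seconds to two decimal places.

Summing Sᵢαᵢ: 192·0.38 + 192·0.6 + 165·0.04 = 194.76 m².
T₆₀ = 0.161·V/A = 0.161·570/194.76 = 0.471 s.

0.47 s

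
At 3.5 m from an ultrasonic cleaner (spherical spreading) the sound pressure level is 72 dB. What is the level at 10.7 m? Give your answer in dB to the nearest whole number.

62 dB

Point-source attenuation: ΔL = 20·log₁₀(r₂/r₁) = 20·log₁₀(10.7/3.5) = 9.706 dB.
L₂ = 72 − 20·log₁₀(10.7/3.5) = 72 − 9.706 = 62.29 dB.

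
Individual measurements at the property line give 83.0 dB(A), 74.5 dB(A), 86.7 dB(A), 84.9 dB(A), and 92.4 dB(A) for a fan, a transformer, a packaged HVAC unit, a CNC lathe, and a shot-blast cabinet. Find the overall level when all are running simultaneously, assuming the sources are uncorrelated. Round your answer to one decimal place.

94.4 dB(A)

For uncorrelated sources the intensities add, so convert each level to linear form, sum, and take 10·log₁₀ of the total.
Σ 10^(L/10) = 10^(83.0/10) + 10^(74.5/10) + 10^(86.7/10) + 10^(84.9/10) + 10^(92.4/10) = 2.742e+09.
L_total = 10·log₁₀(2.742e+09) = 94.38 dB(A).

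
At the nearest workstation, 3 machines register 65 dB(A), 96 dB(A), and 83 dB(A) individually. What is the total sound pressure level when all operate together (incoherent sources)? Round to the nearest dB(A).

For uncorrelated sources the intensities add, so convert each level to linear form, sum, and take 10·log₁₀ of the total.
Σ 10^(L/10) = 10^(65/10) + 10^(96/10) + 10^(83/10) = 4.184e+09.
L_total = 10·log₁₀(4.184e+09) = 96.22 dB(A).

96 dB(A)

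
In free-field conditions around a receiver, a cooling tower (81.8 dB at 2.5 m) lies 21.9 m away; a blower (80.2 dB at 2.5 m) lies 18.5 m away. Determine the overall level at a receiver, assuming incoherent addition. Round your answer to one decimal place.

65.9 dB

Propagate each source to the receiver with L = L_ref − 20·log₁₀(r/r_ref), then add intensities.
cooling tower: 81.8 − 20·log₁₀(21.9/2.5) = 81.8 − 18.85 = 62.95 dB.
blower: 80.2 − 20·log₁₀(18.5/2.5) = 80.2 − 17.38 = 62.82 dB.
Σ 10^(L/10) = 3.885e+06 → L_total = 10·log₁₀(3.885e+06) = 65.89 dB.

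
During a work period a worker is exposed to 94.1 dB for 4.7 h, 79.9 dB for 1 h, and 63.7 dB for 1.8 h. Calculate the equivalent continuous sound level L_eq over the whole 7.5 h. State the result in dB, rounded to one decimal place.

Weight each interval's intensity by its duration and average over T = 7.5 h:
Σ tᵢ·10^(Lᵢ/10) = 4.7·10^(94.1/10) + 1·10^(79.9/10) + 1.8·10^(63.7/10) = 1.218e+10.
L_eq = 10·log₁₀(1.218e+10/7.5) = 92.11 dB.

92.1 dB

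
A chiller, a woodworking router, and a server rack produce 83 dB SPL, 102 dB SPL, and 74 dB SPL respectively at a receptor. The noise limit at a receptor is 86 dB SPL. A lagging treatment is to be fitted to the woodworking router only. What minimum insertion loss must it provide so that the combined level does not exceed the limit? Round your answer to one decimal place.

19.6 dB

Fixed contribution from the other sources: Σ 10^(L/10) = 10^(83/10) + 10^(74/10) = 2.246e+08 (83.51 dB SPL).
The limit corresponds to 10^(86/10) = 3.981e+08; subtracting the fixed part leaves 1.735e+08 for the woodworking router, i.e. 82.39 dB SPL.
So the woodworking router must be reduced from 102 to 82.39 dB SPL: IL = 19.61 dB.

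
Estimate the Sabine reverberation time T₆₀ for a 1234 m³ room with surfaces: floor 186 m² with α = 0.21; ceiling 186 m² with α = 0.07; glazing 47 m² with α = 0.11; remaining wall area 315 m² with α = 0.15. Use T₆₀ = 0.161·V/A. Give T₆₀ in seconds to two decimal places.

1.90 s

A = Σ Sᵢαᵢ = 186·0.21 + 186·0.07 + 47·0.11 + 315·0.15 = 104.50 m².
T₆₀ = 0.161 × 1234 / 104.50 = 1.901 s.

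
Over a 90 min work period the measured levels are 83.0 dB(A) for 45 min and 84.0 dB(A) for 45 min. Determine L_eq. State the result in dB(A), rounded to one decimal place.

83.5 dB(A)

The energy average is taken in the linear domain: L_eq = 10·log₁₀[(Σ tᵢ·10^(Lᵢ/10))/T], T = 90 min.
Σ tᵢ·10^(Lᵢ/10) = 45·10^(83.0/10) + 45·10^(84.0/10) = 2.028e+10.
L_eq = 10·log₁₀(2.028e+10/90) = 83.53 dB(A).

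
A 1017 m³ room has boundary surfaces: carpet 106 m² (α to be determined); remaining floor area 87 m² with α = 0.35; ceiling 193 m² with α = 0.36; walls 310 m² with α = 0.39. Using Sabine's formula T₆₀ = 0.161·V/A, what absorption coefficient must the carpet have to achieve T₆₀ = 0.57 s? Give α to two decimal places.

0.63

A = 0.161·V/T₆₀ = 0.161·1017/0.57 = 287.26 m² sabins.
Absorption from the other surfaces = 87·0.35 + 193·0.36 + 310·0.39 = 220.83 m², so the carpet must supply 66.43 m² over 106 m².
α = 66.43/106 = 0.627.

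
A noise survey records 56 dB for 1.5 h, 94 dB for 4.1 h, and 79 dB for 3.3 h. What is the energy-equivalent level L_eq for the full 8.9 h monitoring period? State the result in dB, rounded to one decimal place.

L_eq = 10·log₁₀[(1/T)·Σ tᵢ·10^(Lᵢ/10)] with T = 8.9 h.
Σ tᵢ·10^(Lᵢ/10) = 1.5·10^(56/10) + 4.1·10^(94/10) + 3.3·10^(79/10) = 1.056e+10.
L_eq = 10·log₁₀(1.056e+10/8.9) = 90.74 dB.

90.7 dB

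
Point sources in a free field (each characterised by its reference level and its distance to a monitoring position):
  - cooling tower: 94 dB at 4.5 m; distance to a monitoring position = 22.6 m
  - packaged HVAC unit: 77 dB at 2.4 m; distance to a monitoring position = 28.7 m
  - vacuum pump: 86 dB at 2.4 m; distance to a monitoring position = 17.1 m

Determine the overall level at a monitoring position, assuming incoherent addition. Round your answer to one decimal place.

80.3 dB

First find each source's level at the receiver (point-source: −20·log₁₀(r/r_ref)), then combine on an intensity basis.
cooling tower: 94 − 20·log₁₀(22.6/4.5) = 94 − 14.02 = 79.98 dB.
packaged HVAC unit: 77 − 20·log₁₀(28.7/2.4) = 77 − 21.55 = 55.45 dB.
vacuum pump: 86 − 20·log₁₀(17.1/2.4) = 86 − 17.06 = 68.94 dB.
Σ 10^(L/10) = 1.078e+08 → L_total = 10·log₁₀(1.078e+08) = 80.33 dB.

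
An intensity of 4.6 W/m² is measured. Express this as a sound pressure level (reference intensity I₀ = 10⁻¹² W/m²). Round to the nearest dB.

127 dB

I/I₀ = 4.6/10⁻¹² = 4.6×10^12, and L = 10·log₁₀(I/I₀).
L = 10·(0.6628 + 12) = 126.63 dB.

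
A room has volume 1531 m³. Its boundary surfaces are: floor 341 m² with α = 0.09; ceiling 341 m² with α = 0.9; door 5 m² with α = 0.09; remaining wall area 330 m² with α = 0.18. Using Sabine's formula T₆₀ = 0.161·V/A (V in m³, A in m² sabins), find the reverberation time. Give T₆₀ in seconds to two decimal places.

Total absorption A = 341·0.09 + 341·0.9 + 5·0.09 + 330·0.18 = 397.44 m² sabins.
T₆₀ = 0.161 × 1531 / 397.44 = 0.620 s.

0.62 s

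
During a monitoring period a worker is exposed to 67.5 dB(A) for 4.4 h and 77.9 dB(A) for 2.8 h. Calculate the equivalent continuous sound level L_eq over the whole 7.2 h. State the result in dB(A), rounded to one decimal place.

The energy average is taken in the linear domain: L_eq = 10·log₁₀[(Σ tᵢ·10^(Lᵢ/10))/T], T = 7.2 h.
Σ tᵢ·10^(Lᵢ/10) = 4.4·10^(67.5/10) + 2.8·10^(77.9/10) = 1.974e+08.
L_eq = 10·log₁₀(1.974e+08/7.2) = 74.38 dB(A).

74.4 dB(A)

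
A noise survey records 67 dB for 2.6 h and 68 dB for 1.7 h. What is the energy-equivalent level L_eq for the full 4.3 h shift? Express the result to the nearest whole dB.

67 dB

Weight each interval's intensity by its duration and average over T = 4.3 h:
Σ tᵢ·10^(Lᵢ/10) = 2.6·10^(67/10) + 1.7·10^(68/10) = 2.376e+07.
L_eq = 10·log₁₀(2.376e+07/4.3) = 67.42 dB.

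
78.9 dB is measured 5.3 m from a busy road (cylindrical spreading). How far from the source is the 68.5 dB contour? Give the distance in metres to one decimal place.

58.1 m

For a line source L₁ − L₂ = 10·log₁₀(r₂/r₁), so r₂ = r₁·10^((L₁−L₂)/10).
r₂ = 5.3·10^((78.9−68.5)/10) = 5.3·10^(10.4/10) = 58.11 m.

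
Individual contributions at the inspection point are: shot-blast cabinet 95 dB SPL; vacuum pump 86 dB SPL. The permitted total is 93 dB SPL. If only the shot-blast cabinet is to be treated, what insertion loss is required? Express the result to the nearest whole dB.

Everything except the shot-blast cabinet sums to 10^(86/10) = 3.981e+08 in linear terms, 86.00 dB SPL.
The limit corresponds to 10^(93/10) = 1.995e+09; subtracting the fixed part leaves 1.597e+09 for the shot-blast cabinet, i.e. 92.03 dB SPL.
So the shot-blast cabinet must be reduced from 95 to 92.03 dB SPL: IL = 2.97 dB.

3 dB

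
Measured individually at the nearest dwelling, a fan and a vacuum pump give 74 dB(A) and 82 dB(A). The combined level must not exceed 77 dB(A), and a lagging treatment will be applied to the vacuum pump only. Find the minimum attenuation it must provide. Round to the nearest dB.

8 dB

Everything except the vacuum pump sums to 10^(74/10) = 2.512e+07 in linear terms, 74.00 dB(A).
To meet 77 dB(A) overall, the treated vacuum pump may contribute at most 10^(77/10) − 2.512e+07 = 2.500e+07, i.e. 73.98 dB(A).
Required insertion loss = 82 − 73.98 = 8.02 dB.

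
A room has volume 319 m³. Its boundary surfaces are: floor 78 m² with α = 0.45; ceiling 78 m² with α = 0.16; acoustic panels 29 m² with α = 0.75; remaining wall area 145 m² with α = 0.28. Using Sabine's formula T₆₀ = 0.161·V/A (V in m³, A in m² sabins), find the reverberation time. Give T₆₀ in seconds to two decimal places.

A = Σ Sᵢαᵢ = 78·0.45 + 78·0.16 + 29·0.75 + 145·0.28 = 109.93 m².
T₆₀ = 0.161 × 319 / 109.93 = 0.467 s.

0.47 s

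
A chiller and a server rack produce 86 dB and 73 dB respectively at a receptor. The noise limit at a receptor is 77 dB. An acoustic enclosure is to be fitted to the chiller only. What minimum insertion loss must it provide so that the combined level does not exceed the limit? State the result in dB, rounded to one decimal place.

11.2 dB

Everything except the chiller sums to 10^(73/10) = 1.995e+07 in linear terms, 73.00 dB.
The limit corresponds to 10^(77/10) = 5.012e+07; subtracting the fixed part leaves 3.017e+07 for the chiller, i.e. 74.80 dB.
So the chiller must be reduced from 86 to 74.80 dB: IL = 11.20 dB.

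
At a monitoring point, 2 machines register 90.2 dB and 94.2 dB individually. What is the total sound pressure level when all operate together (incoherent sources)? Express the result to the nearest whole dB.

96 dB

Incoherent sources combine by intensity addition: L_total = 10·log₁₀(Σ 10^(L_i/10)).
Σ 10^(L/10) = 10^(90.2/10) + 10^(94.2/10) = 3.677e+09.
L_total = 10·log₁₀(3.677e+09) = 95.66 dB.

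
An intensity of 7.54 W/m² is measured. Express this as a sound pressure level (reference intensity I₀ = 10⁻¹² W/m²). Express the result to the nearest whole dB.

Dividing by I₀ shifts the exponent by 12: I/I₀ = 7.54×10^12.
L = 10·(0.8774 + 12) = 128.77 dB.

129 dB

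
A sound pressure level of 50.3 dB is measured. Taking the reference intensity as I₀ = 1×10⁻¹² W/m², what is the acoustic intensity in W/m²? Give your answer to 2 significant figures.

L = 10·log₁₀(I/I₀) ⇒ I = I₀·10^(L/10) = 10⁻¹² × 10^5.03.

1.1e-07 W/m²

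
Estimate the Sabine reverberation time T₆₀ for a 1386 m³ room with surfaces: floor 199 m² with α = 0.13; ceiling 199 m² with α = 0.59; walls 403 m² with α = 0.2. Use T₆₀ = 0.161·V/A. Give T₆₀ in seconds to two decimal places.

1.00 s

Summing Sᵢαᵢ: 199·0.13 + 199·0.59 + 403·0.2 = 223.88 m².
T₆₀ = 0.161 × 1386 / 223.88 = 0.997 s.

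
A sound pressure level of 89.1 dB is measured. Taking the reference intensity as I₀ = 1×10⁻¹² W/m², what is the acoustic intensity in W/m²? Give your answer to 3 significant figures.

0.000813 W/m²

L = 10·log₁₀(I/I₀) ⇒ I = I₀·10^(L/10) = 10⁻¹² × 10^8.91.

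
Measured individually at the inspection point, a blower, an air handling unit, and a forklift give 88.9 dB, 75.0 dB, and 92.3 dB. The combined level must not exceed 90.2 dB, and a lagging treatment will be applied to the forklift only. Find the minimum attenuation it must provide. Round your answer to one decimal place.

Everything except the forklift sums to 10^(88.9/10) + 10^(75.0/10) = 8.079e+08 in linear terms, 89.07 dB.
To meet 90.2 dB overall, the treated forklift may contribute at most 10^(90.2/10) − 8.079e+08 = 2.393e+08, i.e. 83.79 dB.
So the forklift must be reduced from 92.3 to 83.79 dB: IL = 8.51 dB.

8.5 dB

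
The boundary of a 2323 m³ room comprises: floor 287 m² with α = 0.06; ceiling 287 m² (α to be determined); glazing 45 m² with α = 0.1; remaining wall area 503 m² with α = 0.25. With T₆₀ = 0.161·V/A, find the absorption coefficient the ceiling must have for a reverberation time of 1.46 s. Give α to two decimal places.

0.38

A = 0.161·V/T₆₀ = 0.161·2323/1.46 = 256.17 m² sabins.
Absorption from the other surfaces = 287·0.06 + 45·0.1 + 503·0.25 = 147.47 m², so the ceiling must supply 108.70 m² over 287 m².
α = 108.70/287 = 0.379.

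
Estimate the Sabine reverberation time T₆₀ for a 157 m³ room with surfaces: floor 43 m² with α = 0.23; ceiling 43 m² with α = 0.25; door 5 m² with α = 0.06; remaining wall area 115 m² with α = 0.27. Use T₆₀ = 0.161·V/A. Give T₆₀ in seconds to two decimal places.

Total absorption A = 43·0.23 + 43·0.25 + 5·0.06 + 115·0.27 = 51.99 m² sabins.
T₆₀ = 0.161 × 157 / 51.99 = 0.486 s.

0.49 s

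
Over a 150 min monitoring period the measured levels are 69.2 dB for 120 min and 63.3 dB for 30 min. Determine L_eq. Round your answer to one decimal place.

68.5 dB

Weight each interval's intensity by its duration and average over T = 150 min:
Σ tᵢ·10^(Lᵢ/10) = 120·10^(69.2/10) + 30·10^(63.3/10) = 1.062e+09.
L_eq = 10·log₁₀(1.062e+09/150) = 68.50 dB.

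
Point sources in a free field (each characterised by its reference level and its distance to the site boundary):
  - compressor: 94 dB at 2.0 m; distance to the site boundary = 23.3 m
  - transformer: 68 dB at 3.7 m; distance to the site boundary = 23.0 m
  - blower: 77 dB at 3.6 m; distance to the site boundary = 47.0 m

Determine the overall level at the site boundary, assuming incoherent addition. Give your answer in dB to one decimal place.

72.8 dB

Propagate each source to the receiver with L = L_ref − 20·log₁₀(r/r_ref), then add intensities.
compressor: 94 − 20·log₁₀(23.3/2.0) = 94 − 21.33 = 72.67 dB.
transformer: 68 − 20·log₁₀(23.0/3.7) = 68 − 15.87 = 52.13 dB.
blower: 77 − 20·log₁₀(47.0/3.6) = 77 − 22.32 = 54.68 dB.
Σ 10^(L/10) = 1.896e+07 → L_total = 10·log₁₀(1.896e+07) = 72.78 dB.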